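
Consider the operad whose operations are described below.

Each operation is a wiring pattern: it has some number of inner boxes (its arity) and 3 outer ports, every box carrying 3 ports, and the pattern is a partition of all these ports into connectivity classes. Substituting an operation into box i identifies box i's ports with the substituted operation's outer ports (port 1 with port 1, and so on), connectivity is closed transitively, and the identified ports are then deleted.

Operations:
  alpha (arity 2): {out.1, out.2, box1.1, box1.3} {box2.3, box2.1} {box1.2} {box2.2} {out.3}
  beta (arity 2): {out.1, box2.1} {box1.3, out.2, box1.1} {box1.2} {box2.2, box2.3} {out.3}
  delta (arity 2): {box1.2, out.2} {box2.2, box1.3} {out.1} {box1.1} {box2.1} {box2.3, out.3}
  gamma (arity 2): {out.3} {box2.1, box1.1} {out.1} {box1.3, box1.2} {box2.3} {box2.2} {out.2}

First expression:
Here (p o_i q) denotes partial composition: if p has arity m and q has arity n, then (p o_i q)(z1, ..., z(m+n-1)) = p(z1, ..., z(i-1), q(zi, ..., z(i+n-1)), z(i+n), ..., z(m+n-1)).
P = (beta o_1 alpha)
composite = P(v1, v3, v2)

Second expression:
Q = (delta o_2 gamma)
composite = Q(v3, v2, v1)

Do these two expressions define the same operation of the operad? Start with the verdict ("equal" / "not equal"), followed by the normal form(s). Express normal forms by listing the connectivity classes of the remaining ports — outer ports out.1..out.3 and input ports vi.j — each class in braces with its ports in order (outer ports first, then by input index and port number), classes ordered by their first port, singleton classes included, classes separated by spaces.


not equal: they reduce to {out.1, v2.1} {out.2, v1.1, v1.3} {out.3} {v1.2} {v2.2, v2.3} {v3.1, v3.3} {v3.2} and {out.1} {out.2, v3.2} {out.3} {v1.1, v2.1} {v1.2} {v1.3} {v2.2, v2.3} {v3.1} {v3.3}


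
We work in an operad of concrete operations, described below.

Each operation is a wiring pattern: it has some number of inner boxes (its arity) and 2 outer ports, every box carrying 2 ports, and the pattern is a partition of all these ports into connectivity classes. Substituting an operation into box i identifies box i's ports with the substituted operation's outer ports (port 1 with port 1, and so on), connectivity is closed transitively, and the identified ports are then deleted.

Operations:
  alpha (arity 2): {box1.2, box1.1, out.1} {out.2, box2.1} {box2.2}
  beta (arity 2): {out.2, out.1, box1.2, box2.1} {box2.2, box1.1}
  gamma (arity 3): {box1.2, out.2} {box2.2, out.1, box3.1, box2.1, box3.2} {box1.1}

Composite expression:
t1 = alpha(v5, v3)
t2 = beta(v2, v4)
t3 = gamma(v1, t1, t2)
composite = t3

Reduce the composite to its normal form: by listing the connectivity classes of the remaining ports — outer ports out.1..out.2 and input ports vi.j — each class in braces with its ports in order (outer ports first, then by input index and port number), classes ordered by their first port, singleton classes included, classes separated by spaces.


{out.1, v2.2, v3.1, v4.1, v5.1, v5.2} {out.2, v1.2} {v1.1} {v2.1, v4.2} {v3.2}

Two ports join when wires chain via gamma-identified ports.
stage alpha: inputs (v5, v3), connectivity {out.1, v5.1, v5.2} {out.2, v3.1} {v3.2}, out.j its boundary
stage beta: inputs (v2, v4), connectivity {out.1, out.2, v2.2, v4.1} {v2.1, v4.2}, out.j its boundary
stage gamma: inputs (v1, v5, v3, v2, v4), connectivity {out.1, v2.2, v3.1, v4.1, v5.1, v5.2} {out.2, v1.2} {v1.1} {v2.1, v4.2} {v3.2}, out.j its boundary


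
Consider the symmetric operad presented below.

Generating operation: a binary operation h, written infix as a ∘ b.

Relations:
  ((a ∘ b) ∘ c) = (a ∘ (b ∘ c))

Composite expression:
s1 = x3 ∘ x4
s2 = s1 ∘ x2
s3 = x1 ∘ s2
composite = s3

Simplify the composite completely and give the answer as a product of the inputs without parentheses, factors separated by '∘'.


x1 ∘ x3 ∘ x4 ∘ x2

All parenthesizations of h agree; list the x-inputs left to right.
(x3 ∘ x4) linearizes to x3 ∘ x4
((x3 ∘ x4) ∘ x2) linearizes to x3 ∘ x4 ∘ x2
(x1 ∘ ((x3 ∘ x4) ∘ x2)) linearizes to x1 ∘ x3 ∘ x4 ∘ x2


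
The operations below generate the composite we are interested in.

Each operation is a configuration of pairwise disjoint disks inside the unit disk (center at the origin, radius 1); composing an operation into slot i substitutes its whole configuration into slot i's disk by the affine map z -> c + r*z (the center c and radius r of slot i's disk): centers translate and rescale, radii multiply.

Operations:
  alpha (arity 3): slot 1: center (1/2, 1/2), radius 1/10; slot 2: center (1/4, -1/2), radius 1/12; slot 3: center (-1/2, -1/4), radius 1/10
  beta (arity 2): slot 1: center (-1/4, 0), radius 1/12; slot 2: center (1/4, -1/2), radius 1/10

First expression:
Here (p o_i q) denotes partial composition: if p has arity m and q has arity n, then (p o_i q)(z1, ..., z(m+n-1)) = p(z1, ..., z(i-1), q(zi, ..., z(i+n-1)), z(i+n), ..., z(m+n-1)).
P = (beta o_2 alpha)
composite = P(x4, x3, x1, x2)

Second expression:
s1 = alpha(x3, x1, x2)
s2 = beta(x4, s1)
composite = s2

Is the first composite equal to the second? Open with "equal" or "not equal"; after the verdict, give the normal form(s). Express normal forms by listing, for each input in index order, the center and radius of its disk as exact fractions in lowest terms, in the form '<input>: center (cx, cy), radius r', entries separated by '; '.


equal: each reduces to x1: center (11/40, -11/20), radius 1/120; x2: center (1/5, -21/40), radius 1/100; x3: center (3/10, -9/20), radius 1/100; x4: center (-1/4, 0), radius 1/12

The first expression, normalized: x1: center (11/40, -11/20), radius 1/120; x2: center (1/5, -21/40), radius 1/100; x3: center (3/10, -9/20), radius 1/100; x4: center (-1/4, 0), radius 1/12
The second expression, normalized: x1: center (11/40, -11/20), radius 1/120; x2: center (1/5, -21/40), radius 1/100; x3: center (3/10, -9/20), radius 1/100; x4: center (-1/4, 0), radius 1/12
The forms coincide; equal.


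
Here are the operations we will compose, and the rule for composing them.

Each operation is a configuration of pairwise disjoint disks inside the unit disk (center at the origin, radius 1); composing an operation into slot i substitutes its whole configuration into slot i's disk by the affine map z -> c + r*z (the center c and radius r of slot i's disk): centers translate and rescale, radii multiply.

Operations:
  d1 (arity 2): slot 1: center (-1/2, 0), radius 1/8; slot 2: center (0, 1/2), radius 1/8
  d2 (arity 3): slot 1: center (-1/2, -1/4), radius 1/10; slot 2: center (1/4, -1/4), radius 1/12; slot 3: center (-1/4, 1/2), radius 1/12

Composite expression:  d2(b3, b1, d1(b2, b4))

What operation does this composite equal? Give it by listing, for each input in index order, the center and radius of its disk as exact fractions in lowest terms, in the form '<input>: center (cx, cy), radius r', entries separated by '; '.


Each b-disk chains the slot maps above it in d2; radii multiply.
tracing b3 down its 1-map path: center (-1/2, -1/4), radius 1/10
tracing b1 down its 1-map path: center (1/4, -1/4), radius 1/12
tracing b2 down its 2-map path: center (-7/24, 1/2), radius 1/96
tracing b4 down its 2-map path: center (-1/4, 13/24), radius 1/96

b1: center (1/4, -1/4), radius 1/12; b2: center (-7/24, 1/2), radius 1/96; b3: center (-1/2, -1/4), radius 1/10; b4: center (-1/4, 13/24), radius 1/96


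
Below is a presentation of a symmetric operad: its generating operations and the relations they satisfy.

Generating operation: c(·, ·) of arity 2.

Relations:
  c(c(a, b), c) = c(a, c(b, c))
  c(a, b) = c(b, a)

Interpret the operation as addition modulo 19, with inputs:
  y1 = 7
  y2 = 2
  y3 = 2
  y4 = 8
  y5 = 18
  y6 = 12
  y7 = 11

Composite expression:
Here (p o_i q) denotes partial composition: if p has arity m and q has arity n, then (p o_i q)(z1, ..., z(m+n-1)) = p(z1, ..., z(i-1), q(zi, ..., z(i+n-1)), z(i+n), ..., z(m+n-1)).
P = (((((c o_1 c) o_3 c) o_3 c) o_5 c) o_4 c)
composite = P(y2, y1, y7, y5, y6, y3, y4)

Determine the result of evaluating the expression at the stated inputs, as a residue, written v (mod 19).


3 (mod 19)

c(y2, y1) = 9
c(y5, y6) = 11
c(y7, c(y5, y6)) = 3
c(y3, y4) = 10
c(c(y7, c(y5, y6)), c(y3, y4)) = 13
c(c(y2, y1), c(c(y7, c(y5, y6)), c(y3, y4))) = 3


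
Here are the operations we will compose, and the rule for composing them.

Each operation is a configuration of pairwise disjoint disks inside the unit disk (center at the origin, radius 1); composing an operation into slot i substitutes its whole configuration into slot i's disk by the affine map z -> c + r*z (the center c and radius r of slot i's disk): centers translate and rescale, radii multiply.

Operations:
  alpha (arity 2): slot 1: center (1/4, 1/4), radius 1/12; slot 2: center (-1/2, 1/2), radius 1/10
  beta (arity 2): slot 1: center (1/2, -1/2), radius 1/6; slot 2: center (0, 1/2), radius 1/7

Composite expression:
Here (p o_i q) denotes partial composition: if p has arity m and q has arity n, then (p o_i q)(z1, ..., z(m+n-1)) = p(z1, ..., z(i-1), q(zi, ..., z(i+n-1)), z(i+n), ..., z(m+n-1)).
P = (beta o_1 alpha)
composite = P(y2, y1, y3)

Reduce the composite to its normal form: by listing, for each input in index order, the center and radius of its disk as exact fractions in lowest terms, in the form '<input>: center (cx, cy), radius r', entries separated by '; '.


Affine substitution under beta: radii multiply and y-centers shift.
input y2: applying the 2 nested substitutions gives center (13/24, -11/24), radius 1/72
input y1: applying the 2 nested substitutions gives center (5/12, -5/12), radius 1/60
input y3: applying the 1 nested substitution gives center (0, 1/2), radius 1/7

y1: center (5/12, -5/12), radius 1/60; y2: center (13/24, -11/24), radius 1/72; y3: center (0, 1/2), radius 1/7


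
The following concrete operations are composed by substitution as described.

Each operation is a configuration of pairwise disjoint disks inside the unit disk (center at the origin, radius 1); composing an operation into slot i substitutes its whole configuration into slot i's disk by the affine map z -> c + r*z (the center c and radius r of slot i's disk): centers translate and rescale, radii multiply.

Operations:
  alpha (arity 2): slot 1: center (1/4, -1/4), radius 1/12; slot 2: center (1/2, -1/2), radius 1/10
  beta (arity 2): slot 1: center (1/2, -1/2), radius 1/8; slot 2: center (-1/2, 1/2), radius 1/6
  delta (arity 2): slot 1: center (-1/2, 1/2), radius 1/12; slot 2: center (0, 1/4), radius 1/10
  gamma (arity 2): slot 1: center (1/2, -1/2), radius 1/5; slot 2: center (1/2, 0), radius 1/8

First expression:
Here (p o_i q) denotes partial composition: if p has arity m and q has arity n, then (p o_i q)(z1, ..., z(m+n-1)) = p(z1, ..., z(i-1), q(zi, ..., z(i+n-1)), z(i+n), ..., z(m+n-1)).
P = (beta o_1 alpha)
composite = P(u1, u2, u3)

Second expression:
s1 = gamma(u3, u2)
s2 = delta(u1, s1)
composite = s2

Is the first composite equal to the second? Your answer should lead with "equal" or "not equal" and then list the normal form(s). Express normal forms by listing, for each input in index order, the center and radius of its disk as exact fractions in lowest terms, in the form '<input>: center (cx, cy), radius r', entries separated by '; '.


not equal — first u1: center (17/32, -17/32), radius 1/96; u2: center (9/16, -9/16), radius 1/80; u3: center (-1/2, 1/2), radius 1/6, second u1: center (-1/2, 1/2), radius 1/12; u2: center (1/20, 1/4), radius 1/80; u3: center (1/20, 1/5), radius 1/50

In normal form, the first expression is u1: center (17/32, -17/32), radius 1/96; u2: center (9/16, -9/16), radius 1/80; u3: center (-1/2, 1/2), radius 1/6
In normal form, the second expression is u1: center (-1/2, 1/2), radius 1/12; u2: center (1/20, 1/4), radius 1/80; u3: center (1/20, 1/5), radius 1/50
Different reductions; not equal.


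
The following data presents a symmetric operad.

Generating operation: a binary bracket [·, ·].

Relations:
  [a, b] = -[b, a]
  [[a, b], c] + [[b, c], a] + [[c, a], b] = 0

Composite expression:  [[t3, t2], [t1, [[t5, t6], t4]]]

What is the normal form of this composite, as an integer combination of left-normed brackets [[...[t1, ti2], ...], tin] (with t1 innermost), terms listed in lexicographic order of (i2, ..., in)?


-[[[[[t1, t4], t5], t6], t2], t3] + [[[[[t1, t4], t5], t6], t3], t2] + [[[[[t1, t4], t6], t5], t2], t3] - [[[[[t1, t4], t6], t5], t3], t2] + [[[[[t1, t5], t6], t4], t2], t3] - [[[[[t1, t5], t6], t4], t3], t2] - [[[[[t1, t6], t5], t4], t2], t3] + [[[[[t1, t6], t5], t4], t3], t2]

Skip Jacobi rewriting: expand, keep t1-initial words, read off terms.
Composite bracket: [[t3, t2], [t1, [[t5, t6], t4]]]
Under [a, b] = ab - ba we get 32 signed associative words (2^5 = 32).
Keep just the words that open with t1:
  t1t4t5t6t2t3 (sign -1) contributes -[[[[[t1, t4], t5], t6], t2], t3]
  t1t4t5t6t3t2 (sign +1) contributes +[[[[[t1, t4], t5], t6], t3], t2]
  t1t4t6t5t2t3 (sign +1) contributes +[[[[[t1, t4], t6], t5], t2], t3]
  t1t4t6t5t3t2 (sign -1) contributes -[[[[[t1, t4], t6], t5], t3], t2]
  t1t5t6t4t2t3 (sign +1) contributes +[[[[[t1, t5], t6], t4], t2], t3]
  t1t5t6t4t3t2 (sign -1) contributes -[[[[[t1, t5], t6], t4], t3], t2]
  t1t6t5t4t2t3 (sign -1) contributes -[[[[[t1, t6], t5], t4], t2], t3]
  t1t6t5t4t3t2 (sign +1) contributes +[[[[[t1, t6], t5], t4], t3], t2]


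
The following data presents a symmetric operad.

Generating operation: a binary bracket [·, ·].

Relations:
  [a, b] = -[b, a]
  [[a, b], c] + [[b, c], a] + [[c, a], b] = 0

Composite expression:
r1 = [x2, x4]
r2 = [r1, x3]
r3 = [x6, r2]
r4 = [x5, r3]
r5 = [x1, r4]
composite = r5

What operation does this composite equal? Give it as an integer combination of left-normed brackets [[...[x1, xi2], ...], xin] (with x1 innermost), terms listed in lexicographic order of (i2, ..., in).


Antisymmetry and Jacobi reduce to x1-anchored left-normed brackets.
Composite bracket: [x1, [x5, [x6, [[x2, x4], x3]]]]
Full expansion: 32 signed words from ab - ba (2^5 = 32).
Words beginning with x1 determine it all:
  word x1x2x4x3x6x5 has sign +1, contributing +[[[[[x1, x2], x4], x3], x6], x5]
  word x1x3x2x4x6x5 has sign -1, contributing -[[[[[x1, x3], x2], x4], x6], x5]
  word x1x3x4x2x6x5 has sign +1, contributing +[[[[[x1, x3], x4], x2], x6], x5]
  word x1x4x2x3x6x5 has sign -1, contributing -[[[[[x1, x4], x2], x3], x6], x5]
  word x1x5x2x4x3x6 has sign -1, contributing -[[[[[x1, x5], x2], x4], x3], x6]
  word x1x5x3x2x4x6 has sign +1, contributing +[[[[[x1, x5], x3], x2], x4], x6]
  word x1x5x3x4x2x6 has sign -1, contributing -[[[[[x1, x5], x3], x4], x2], x6]
  word x1x5x4x2x3x6 has sign +1, contributing +[[[[[x1, x5], x4], x2], x3], x6]
  word x1x5x6x2x4x3 has sign +1, contributing +[[[[[x1, x5], x6], x2], x4], x3]
  word x1x5x6x3x2x4 has sign -1, contributing -[[[[[x1, x5], x6], x3], x2], x4]
  word x1x5x6x3x4x2 has sign +1, contributing +[[[[[x1, x5], x6], x3], x4], x2]
  word x1x5x6x4x2x3 has sign -1, contributing -[[[[[x1, x5], x6], x4], x2], x3]
  word x1x6x2x4x3x5 has sign -1, contributing -[[[[[x1, x6], x2], x4], x3], x5]
  word x1x6x3x2x4x5 has sign +1, contributing +[[[[[x1, x6], x3], x2], x4], x5]
  word x1x6x3x4x2x5 has sign -1, contributing -[[[[[x1, x6], x3], x4], x2], x5]
  word x1x6x4x2x3x5 has sign +1, contributing +[[[[[x1, x6], x4], x2], x3], x5]

[[[[[x1, x2], x4], x3], x6], x5] - [[[[[x1, x3], x2], x4], x6], x5] + [[[[[x1, x3], x4], x2], x6], x5] - [[[[[x1, x4], x2], x3], x6], x5] - [[[[[x1, x5], x2], x4], x3], x6] + [[[[[x1, x5], x3], x2], x4], x6] - [[[[[x1, x5], x3], x4], x2], x6] + [[[[[x1, x5], x4], x2], x3], x6] + [[[[[x1, x5], x6], x2], x4], x3] - [[[[[x1, x5], x6], x3], x2], x4] + [[[[[x1, x5], x6], x3], x4], x2] - [[[[[x1, x5], x6], x4], x2], x3] - [[[[[x1, x6], x2], x4], x3], x5] + [[[[[x1, x6], x3], x2], x4], x5] - [[[[[x1, x6], x3], x4], x2], x5] + [[[[[x1, x6], x4], x2], x3], x5]


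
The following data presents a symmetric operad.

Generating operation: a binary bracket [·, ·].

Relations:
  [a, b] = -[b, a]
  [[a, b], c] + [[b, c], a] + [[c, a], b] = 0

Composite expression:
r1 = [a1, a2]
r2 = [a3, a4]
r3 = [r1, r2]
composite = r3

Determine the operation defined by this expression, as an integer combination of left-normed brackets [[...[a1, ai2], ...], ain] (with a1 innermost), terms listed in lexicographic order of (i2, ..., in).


[[[a1, a2], a3], a4] - [[[a1, a2], a4], a3]

A multilinear Lie element is pinned by a1-initial words (a1 innermost).
Composite bracket: [[a1, a2], [a3, a4]]
Each bracket splits as ab - ba, giving 8 signed words (2^3 = 8).
Words beginning with a1 determine it all:
  from a1a2a3a4, sign +1: term +[[[a1, a2], a3], a4]
  from a1a2a4a3, sign -1: term -[[[a1, a2], a4], a3]


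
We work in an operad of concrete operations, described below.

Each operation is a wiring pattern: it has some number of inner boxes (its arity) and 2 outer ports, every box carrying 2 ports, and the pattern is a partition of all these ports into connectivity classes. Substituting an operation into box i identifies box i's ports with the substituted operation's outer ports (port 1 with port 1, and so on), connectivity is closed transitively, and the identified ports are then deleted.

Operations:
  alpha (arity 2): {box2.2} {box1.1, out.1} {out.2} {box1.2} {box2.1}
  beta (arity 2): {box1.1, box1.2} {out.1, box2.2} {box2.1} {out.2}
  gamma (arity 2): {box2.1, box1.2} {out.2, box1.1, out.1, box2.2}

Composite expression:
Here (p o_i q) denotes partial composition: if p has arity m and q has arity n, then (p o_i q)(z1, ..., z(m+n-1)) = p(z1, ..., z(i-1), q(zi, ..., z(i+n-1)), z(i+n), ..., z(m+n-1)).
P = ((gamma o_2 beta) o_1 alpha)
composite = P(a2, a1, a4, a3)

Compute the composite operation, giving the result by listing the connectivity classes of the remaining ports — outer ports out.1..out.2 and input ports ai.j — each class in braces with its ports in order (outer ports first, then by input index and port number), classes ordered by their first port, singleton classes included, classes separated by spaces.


{out.1, out.2, a2.1} {a1.1} {a1.2} {a2.2} {a3.1} {a3.2} {a4.1, a4.2}


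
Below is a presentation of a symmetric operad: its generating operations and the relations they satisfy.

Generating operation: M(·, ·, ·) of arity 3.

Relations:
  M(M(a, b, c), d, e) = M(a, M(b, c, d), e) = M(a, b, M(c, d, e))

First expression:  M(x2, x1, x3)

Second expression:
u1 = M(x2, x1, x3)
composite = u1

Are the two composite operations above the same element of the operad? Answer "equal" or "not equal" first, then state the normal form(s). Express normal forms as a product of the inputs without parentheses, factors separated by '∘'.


In normal form, the first expression is x2 ∘ x1 ∘ x3
In normal form, the second expression is x2 ∘ x1 ∘ x3
One common form — equal.

equal; both compose to x2 ∘ x1 ∘ x3


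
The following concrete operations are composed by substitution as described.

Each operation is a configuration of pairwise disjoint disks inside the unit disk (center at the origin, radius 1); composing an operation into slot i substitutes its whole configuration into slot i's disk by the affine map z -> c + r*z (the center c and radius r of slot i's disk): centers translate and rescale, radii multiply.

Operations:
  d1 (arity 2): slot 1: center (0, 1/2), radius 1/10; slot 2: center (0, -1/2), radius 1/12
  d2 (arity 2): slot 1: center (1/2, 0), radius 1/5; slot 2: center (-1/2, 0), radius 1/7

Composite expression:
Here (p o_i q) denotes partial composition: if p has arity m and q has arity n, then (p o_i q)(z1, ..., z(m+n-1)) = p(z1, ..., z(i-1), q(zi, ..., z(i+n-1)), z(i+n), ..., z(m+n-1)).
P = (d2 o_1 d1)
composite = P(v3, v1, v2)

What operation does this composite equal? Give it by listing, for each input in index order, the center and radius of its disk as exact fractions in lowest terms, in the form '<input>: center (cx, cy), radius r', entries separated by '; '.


v1: center (1/2, -1/10), radius 1/60; v2: center (-1/2, 0), radius 1/7; v3: center (1/2, 1/10), radius 1/50


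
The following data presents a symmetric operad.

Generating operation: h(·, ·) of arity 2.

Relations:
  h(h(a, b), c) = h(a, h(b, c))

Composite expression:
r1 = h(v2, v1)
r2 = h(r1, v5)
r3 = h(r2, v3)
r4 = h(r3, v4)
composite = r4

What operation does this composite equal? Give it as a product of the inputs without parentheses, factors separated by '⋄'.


v2 ⋄ v1 ⋄ v5 ⋄ v3 ⋄ v4

All parenthesizations of h agree; list the v-inputs left to right.
h(v2, v1) flattens to v2 ⋄ v1
h(h(v2, v1), v5) flattens to v2 ⋄ v1 ⋄ v5
h(h(h(v2, v1), v5), v3) flattens to v2 ⋄ v1 ⋄ v5 ⋄ v3
h(h(h(h(v2, v1), v5), v3), v4) flattens to v2 ⋄ v1 ⋄ v5 ⋄ v3 ⋄ v4


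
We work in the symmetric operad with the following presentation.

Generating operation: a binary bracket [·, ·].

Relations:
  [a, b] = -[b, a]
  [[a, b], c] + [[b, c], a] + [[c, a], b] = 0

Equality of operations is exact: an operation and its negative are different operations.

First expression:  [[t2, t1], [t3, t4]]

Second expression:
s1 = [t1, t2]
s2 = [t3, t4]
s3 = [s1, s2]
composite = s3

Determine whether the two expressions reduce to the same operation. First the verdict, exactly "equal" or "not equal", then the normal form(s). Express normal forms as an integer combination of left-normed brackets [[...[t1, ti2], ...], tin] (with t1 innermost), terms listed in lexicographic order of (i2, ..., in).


not equal; the first gives -[[[t1, t2], t3], t4] + [[[t1, t2], t4], t3] and the second [[[t1, t2], t3], t4] - [[[t1, t2], t4], t3]


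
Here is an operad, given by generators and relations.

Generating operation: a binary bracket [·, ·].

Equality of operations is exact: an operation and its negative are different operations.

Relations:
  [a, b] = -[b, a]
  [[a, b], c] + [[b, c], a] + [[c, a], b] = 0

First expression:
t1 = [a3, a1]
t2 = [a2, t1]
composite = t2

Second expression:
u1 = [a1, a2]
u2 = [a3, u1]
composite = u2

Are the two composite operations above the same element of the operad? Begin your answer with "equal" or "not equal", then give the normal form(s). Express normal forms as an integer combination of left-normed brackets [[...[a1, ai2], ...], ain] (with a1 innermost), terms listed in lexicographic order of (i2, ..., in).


The first expression reduces to [[a1, a3], a2]
The second expression reduces to -[[a1, a2], a3]
Distinct normal forms: not equal.

not equal — first [[a1, a3], a2], second -[[a1, a2], a3]


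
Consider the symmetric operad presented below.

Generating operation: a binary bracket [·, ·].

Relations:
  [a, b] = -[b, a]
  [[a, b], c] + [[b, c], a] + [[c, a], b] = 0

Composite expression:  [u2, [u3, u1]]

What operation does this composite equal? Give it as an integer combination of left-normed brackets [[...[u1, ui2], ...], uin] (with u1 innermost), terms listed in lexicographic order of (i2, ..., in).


[[u1, u3], u2]

Expand each bracket as ab - ba; the u1-initial words give the coefficients.
Composite bracket: [u2, [u3, u1]]
Expanding via [a, b] = ab - ba: 4 signed words (2^2 = 4).
Keep just the words that open with u1:
  u1u3u2 (sign +1) contributes +[[u1, u3], u2]


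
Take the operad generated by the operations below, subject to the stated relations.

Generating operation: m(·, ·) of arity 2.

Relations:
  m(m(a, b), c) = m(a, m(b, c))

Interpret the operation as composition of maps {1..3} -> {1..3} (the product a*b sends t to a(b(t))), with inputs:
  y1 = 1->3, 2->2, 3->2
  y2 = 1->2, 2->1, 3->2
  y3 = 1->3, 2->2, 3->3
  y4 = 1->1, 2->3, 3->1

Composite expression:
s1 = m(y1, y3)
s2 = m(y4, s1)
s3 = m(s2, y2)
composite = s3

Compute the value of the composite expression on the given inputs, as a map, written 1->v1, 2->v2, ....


1->3, 2->3, 3->3

m(y1, y3) = 1->2, 2->2, 3->2
m(y4, m(y1, y3)) = 1->3, 2->3, 3->3
m(m(y4, m(y1, y3)), y2) = 1->3, 2->3, 3->3


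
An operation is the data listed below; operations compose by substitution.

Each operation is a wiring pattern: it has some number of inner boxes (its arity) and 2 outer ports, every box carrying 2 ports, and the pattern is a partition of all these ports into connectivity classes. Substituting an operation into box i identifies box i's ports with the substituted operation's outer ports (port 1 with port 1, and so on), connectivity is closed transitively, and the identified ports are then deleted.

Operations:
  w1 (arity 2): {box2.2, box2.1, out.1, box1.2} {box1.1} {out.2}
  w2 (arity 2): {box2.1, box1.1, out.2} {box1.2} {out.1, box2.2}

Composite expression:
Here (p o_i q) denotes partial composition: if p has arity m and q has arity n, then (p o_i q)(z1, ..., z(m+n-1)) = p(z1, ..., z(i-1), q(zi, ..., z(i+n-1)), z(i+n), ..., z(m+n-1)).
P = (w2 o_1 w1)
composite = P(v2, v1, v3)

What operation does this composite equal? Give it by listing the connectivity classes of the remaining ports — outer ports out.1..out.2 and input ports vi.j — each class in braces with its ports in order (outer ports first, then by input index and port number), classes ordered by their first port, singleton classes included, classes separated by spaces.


Two ports join when wires chain via w2-identified ports.
w1 over (v2, v1) gives {out.1, v1.1, v1.2, v2.2} {out.2} {v2.1}, out.j being that stage's outer ports
w2 over (v2, v1, v3) gives {out.1, v3.2} {out.2, v1.1, v1.2, v2.2, v3.1} {v2.1}, out.j being that stage's outer ports

{out.1, v3.2} {out.2, v1.1, v1.2, v2.2, v3.1} {v2.1}


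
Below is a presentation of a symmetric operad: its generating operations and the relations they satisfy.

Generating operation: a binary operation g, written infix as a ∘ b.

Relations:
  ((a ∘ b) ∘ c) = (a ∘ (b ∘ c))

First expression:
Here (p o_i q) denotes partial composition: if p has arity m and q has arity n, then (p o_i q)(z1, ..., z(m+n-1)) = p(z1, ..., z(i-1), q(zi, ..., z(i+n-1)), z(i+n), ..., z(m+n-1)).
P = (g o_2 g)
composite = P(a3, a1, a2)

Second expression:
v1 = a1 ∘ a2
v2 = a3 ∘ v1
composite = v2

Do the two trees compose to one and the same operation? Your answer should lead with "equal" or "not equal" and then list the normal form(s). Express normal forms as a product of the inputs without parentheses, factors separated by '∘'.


The first composite normalizes to a3 ∘ a1 ∘ a2
The second composite normalizes to a3 ∘ a1 ∘ a2
Both agree, so they are equal.

equal — both sides give a3 ∘ a1 ∘ a2


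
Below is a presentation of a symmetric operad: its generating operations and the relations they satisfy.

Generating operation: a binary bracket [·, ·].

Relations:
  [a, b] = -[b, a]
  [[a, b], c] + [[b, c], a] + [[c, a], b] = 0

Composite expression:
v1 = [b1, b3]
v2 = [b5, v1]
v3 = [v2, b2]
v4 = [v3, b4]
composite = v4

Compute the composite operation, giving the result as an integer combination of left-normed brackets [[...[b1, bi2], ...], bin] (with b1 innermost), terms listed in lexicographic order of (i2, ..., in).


-[[[[b1, b3], b5], b2], b4]

In the tensor algebra, words opening b1 carry the b1-anchored form.
Composite bracket: [[[b5, [b1, b3]], b2], b4]
Expanding via [a, b] = ab - ba: 16 signed words (2^4 = 16).
Only words starting with b1 matter:
  b1b3b5b2b4 (sign -1) contributes -[[[[b1, b3], b5], b2], b4]


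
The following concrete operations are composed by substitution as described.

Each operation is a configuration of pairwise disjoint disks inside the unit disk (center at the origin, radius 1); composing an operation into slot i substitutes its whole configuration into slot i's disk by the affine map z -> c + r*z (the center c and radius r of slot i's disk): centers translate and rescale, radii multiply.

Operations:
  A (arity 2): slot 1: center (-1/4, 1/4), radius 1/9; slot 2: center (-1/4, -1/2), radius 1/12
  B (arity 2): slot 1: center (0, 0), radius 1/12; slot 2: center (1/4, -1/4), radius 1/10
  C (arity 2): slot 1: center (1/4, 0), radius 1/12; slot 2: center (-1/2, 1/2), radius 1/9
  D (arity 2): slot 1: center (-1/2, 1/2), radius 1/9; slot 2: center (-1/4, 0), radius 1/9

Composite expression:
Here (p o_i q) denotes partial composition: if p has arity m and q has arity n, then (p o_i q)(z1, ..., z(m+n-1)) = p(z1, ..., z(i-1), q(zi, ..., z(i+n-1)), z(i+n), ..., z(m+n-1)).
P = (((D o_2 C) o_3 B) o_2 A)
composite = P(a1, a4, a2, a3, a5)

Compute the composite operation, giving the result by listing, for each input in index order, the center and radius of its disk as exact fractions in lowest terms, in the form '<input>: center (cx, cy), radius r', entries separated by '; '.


Affine substitution under D: radii multiply and a-centers shift.
a1: after 1 affine step, its disk has center (-1/2, 1/2), radius 1/9
a4: after 3 affine steps, its disk has center (-97/432, 1/432), radius 1/972
a2: after 3 affine steps, its disk has center (-97/432, -1/216), radius 1/1296
a3: after 3 affine steps, its disk has center (-11/36, 1/18), radius 1/972
a5: after 3 affine steps, its disk has center (-49/162, 17/324), radius 1/810

a1: center (-1/2, 1/2), radius 1/9; a2: center (-97/432, -1/216), radius 1/1296; a3: center (-11/36, 1/18), radius 1/972; a4: center (-97/432, 1/432), radius 1/972; a5: center (-49/162, 17/324), radius 1/810


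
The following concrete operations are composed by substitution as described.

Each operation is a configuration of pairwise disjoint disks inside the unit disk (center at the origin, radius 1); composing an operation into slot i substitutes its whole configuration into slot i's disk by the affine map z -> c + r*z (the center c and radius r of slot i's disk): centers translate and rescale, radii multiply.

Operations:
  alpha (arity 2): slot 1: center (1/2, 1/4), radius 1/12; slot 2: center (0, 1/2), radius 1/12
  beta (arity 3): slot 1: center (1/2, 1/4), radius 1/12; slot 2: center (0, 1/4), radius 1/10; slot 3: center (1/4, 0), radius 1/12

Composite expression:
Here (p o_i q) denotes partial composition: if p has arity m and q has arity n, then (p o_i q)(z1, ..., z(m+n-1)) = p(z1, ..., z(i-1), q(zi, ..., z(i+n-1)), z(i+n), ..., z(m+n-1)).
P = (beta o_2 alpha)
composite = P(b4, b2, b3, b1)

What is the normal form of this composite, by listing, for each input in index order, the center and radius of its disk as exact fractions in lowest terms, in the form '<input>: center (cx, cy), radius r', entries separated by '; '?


b1: center (1/4, 0), radius 1/12; b2: center (1/20, 11/40), radius 1/120; b3: center (0, 3/10), radius 1/120; b4: center (1/2, 1/4), radius 1/12

Nesting under beta composes maps z -> c + r*z down each b-path.
b4: after 1 affine step, its disk has center (1/2, 1/4), radius 1/12
b2: after 2 affine steps, its disk has center (1/20, 11/40), radius 1/120
b3: after 2 affine steps, its disk has center (0, 3/10), radius 1/120
b1: after 1 affine step, its disk has center (1/4, 0), radius 1/12


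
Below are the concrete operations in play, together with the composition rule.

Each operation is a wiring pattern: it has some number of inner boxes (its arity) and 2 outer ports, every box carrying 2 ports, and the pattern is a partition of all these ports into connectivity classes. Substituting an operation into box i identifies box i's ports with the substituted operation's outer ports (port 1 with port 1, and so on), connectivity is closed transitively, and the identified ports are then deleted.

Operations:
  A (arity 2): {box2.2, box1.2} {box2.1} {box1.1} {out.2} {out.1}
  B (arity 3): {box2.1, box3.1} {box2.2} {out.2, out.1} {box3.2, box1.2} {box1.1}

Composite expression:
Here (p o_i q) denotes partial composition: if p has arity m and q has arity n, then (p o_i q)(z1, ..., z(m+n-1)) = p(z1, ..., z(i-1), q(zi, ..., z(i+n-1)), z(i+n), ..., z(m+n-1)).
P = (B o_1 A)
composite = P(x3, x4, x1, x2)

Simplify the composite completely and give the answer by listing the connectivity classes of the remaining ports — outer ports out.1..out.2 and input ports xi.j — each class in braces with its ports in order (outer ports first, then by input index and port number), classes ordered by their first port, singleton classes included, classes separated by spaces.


{out.1, out.2} {x1.1, x2.1} {x1.2} {x2.2} {x3.1} {x3.2, x4.2} {x4.1}


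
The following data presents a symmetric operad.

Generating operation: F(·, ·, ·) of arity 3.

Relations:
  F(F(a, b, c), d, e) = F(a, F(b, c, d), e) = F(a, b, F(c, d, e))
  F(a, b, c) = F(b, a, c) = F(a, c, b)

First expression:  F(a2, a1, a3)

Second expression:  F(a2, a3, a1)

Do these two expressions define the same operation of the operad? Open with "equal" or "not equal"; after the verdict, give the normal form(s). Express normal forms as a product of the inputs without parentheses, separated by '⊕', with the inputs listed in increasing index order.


Reducing the first expression gives a1 ⊕ a2 ⊕ a3
Reducing the second expression gives a1 ⊕ a2 ⊕ a3
One common form — equal.

equal; both compose to a1 ⊕ a2 ⊕ a3


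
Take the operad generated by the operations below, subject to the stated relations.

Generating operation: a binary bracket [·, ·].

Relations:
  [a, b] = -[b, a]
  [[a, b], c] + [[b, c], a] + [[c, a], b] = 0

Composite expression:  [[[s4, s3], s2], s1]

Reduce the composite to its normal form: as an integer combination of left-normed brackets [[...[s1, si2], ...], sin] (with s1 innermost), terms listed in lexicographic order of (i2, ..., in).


-[[[s1, s2], s3], s4] + [[[s1, s2], s4], s3] + [[[s1, s3], s4], s2] - [[[s1, s4], s3], s2]

A multilinear Lie element is pinned by s1-initial words (s1 innermost).
Composite bracket: [[[s4, s3], s2], s1]
Applying ab - ba throughout gives 8 signed words (2^3 = 8).
Keep just the words that open with s1:
  s1s2s3s4 appears with sign -1, giving the term -[[[s1, s2], s3], s4]
  s1s2s4s3 appears with sign +1, giving the term +[[[s1, s2], s4], s3]
  s1s3s4s2 appears with sign +1, giving the term +[[[s1, s3], s4], s2]
  s1s4s3s2 appears with sign -1, giving the term -[[[s1, s4], s3], s2]


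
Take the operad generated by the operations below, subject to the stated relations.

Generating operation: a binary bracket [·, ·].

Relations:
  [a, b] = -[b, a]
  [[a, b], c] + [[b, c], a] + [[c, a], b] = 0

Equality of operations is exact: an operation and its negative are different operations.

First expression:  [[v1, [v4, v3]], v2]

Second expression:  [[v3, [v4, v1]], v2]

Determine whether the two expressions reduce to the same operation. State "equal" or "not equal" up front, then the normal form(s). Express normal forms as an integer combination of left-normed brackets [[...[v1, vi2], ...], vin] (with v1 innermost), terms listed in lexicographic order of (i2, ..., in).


not equal — first -[[[v1, v3], v4], v2] + [[[v1, v4], v3], v2], second [[[v1, v4], v3], v2]


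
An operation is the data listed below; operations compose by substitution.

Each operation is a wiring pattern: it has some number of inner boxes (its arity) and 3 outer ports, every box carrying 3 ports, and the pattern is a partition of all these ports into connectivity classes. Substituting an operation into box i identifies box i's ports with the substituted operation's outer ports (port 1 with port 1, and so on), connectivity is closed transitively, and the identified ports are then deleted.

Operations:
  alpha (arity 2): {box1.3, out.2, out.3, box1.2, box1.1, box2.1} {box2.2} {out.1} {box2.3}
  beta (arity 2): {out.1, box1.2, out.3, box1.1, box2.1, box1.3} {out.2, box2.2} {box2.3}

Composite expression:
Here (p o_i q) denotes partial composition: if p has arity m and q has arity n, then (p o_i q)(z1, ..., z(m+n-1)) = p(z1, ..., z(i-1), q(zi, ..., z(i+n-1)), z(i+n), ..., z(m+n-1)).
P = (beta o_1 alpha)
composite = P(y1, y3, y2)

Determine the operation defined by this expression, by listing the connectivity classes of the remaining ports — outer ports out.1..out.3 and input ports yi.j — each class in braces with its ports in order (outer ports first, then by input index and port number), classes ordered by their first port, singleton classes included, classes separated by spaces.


{out.1, out.3, y1.1, y1.2, y1.3, y2.1, y3.1} {out.2, y2.2} {y2.3} {y3.2} {y3.3}


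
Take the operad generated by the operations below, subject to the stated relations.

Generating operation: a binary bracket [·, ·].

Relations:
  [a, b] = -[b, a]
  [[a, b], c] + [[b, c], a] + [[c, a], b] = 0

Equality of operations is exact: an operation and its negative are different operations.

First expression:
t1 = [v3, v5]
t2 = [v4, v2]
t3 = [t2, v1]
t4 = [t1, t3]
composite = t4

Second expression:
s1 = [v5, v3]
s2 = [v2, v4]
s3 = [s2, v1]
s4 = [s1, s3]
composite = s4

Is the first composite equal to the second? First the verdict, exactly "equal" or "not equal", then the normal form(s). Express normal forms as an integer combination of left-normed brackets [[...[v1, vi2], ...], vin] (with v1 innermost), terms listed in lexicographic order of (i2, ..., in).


equal — both sides give -[[[[v1, v2], v4], v3], v5] + [[[[v1, v2], v4], v5], v3] + [[[[v1, v4], v2], v3], v5] - [[[[v1, v4], v2], v5], v3]

The first expression reduces to -[[[[v1, v2], v4], v3], v5] + [[[[v1, v2], v4], v5], v3] + [[[[v1, v4], v2], v3], v5] - [[[[v1, v4], v2], v5], v3]
The second expression reduces to -[[[[v1, v2], v4], v3], v5] + [[[[v1, v2], v4], v5], v3] + [[[[v1, v4], v2], v3], v5] - [[[[v1, v4], v2], v5], v3]
The normal forms match — equal.


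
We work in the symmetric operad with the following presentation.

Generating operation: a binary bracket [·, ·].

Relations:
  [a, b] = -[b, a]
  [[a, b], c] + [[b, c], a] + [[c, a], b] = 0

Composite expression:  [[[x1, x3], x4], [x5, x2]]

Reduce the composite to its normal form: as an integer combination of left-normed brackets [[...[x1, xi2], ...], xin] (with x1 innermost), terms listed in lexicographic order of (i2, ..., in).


A multilinear Lie element is pinned by x1-initial words (x1 innermost).
Composite bracket: [[[x1, x3], x4], [x5, x2]]
Applying ab - ba throughout gives 16 signed words (2^4 = 16).
Only words starting with x1 matter:
  sign of x1x3x4x2x5 is -1, so it contributes -[[[[x1, x3], x4], x2], x5]
  sign of x1x3x4x5x2 is +1, so it contributes +[[[[x1, x3], x4], x5], x2]

-[[[[x1, x3], x4], x2], x5] + [[[[x1, x3], x4], x5], x2]


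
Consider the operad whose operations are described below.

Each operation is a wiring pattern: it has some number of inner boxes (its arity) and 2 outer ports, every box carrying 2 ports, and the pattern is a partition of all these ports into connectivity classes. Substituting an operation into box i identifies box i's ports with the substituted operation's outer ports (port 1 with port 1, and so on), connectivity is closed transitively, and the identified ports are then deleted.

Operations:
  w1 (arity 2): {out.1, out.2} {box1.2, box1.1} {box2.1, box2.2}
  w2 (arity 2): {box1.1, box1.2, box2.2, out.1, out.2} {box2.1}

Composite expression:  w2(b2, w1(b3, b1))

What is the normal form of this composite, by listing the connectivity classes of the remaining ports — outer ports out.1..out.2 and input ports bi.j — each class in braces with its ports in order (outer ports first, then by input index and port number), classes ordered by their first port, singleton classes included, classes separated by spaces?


{out.1, out.2, b2.1, b2.2} {b1.1, b1.2} {b3.1, b3.2}

Two ports join when wires chain via w2-identified ports.
stage w1: inputs (b3, b1), connectivity {out.1, out.2} {b1.1, b1.2} {b3.1, b3.2}, out.j its boundary
stage w2: inputs (b2, b3, b1), connectivity {out.1, out.2, b2.1, b2.2} {b1.1, b1.2} {b3.1, b3.2}, out.j its boundary


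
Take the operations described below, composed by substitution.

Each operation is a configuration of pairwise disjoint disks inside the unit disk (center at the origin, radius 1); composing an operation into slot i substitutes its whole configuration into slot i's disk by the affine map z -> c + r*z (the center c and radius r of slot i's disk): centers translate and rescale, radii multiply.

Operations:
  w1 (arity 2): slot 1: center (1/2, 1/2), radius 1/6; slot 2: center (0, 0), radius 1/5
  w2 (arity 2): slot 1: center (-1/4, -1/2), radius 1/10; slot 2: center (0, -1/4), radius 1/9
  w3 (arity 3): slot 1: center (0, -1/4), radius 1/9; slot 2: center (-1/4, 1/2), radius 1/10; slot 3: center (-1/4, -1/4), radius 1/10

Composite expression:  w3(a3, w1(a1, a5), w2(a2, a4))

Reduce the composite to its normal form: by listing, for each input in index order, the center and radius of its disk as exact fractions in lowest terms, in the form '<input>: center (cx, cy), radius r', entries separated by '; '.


a1: center (-1/5, 11/20), radius 1/60; a2: center (-11/40, -3/10), radius 1/100; a3: center (0, -1/4), radius 1/9; a4: center (-1/4, -11/40), radius 1/90; a5: center (-1/4, 1/2), radius 1/50

Only the slot chain above each a matters under w3; compose those maps.
input a3: applying the 1 nested substitution gives center (0, -1/4), radius 1/9
input a1: applying the 2 nested substitutions gives center (-1/5, 11/20), radius 1/60
input a5: applying the 2 nested substitutions gives center (-1/4, 1/2), radius 1/50
input a2: applying the 2 nested substitutions gives center (-11/40, -3/10), radius 1/100
input a4: applying the 2 nested substitutions gives center (-1/4, -11/40), radius 1/90
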